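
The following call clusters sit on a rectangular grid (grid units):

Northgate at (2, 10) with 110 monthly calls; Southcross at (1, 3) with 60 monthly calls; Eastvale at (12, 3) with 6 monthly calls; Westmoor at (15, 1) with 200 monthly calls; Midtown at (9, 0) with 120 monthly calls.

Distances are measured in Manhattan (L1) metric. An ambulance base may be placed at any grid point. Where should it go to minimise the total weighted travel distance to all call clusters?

(9, 1)

Manhattan distance separates: Σwᵢ(|x−xᵢ|+|y−yᵢ|) = Σwᵢ|x−xᵢ| + Σwᵢ|y−yᵢ|, so x and y are optimised independently as 1-D weighted medians.
Total weight W = 496; half = 248.
x-coordinate, sorted with cumulative weight:
  x=1 (Southcross, w=60) cum 60
  x=2 (Northgate, w=110) cum 170
  x=9 (Midtown, w=120) cum 290  ← median
  x=12 (Eastvale, w=6) cum 296
  x=15 (Westmoor, w=200) cum 496
⇒ x* = 9
y-coordinate, sorted with cumulative weight:
  y=0 (Midtown, w=120) cum 120
  y=1 (Westmoor, w=200) cum 320  ← median
  y=3 (Southcross, w=60) cum 380
  y=3 (Eastvale, w=6) cum 386
  y=10 (Northgate, w=110) cum 496
⇒ y* = 1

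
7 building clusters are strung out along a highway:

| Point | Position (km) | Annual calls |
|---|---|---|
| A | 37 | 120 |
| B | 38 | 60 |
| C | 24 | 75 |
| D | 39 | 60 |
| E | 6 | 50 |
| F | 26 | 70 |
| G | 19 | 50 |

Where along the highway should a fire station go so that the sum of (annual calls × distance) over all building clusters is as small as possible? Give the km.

x = 26

For a sum of weighted absolute distances on a line, the optimum is the weighted median (not the mean). Total weight W = 485; half-weight = 242.5.
Sort by position and accumulate weight:
  km 6 (E, w=50) → cum 50
  km 19 (G, w=50) → cum 100
  km 24 (C, w=75) → cum 175
  km 26 (F, w=70) → cum 245  ≥ 242.5 → median here
  km 37 (A, w=120) → cum 365
  km 38 (B, w=60) → cum 425
  km 39 (D, w=60) → cum 485
Optimal location: km 26.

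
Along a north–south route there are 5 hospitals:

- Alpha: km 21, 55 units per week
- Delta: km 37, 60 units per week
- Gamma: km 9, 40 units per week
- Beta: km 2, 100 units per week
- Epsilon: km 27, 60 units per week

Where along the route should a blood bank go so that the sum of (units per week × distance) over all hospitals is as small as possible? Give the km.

For a sum of weighted absolute distances on a line, the optimum is the weighted median (not the mean). Total weight W = 315; half-weight = 157.5.
Sort by position and accumulate weight:
  km 2 (Beta, w=100) → cum 100
  km 9 (Gamma, w=40) → cum 140
  km 21 (Alpha, w=55) → cum 195  ≥ 157.5 → median here
  km 27 (Epsilon, w=60) → cum 255
  km 37 (Delta, w=60) → cum 315
Optimal location: km 21.

x = 21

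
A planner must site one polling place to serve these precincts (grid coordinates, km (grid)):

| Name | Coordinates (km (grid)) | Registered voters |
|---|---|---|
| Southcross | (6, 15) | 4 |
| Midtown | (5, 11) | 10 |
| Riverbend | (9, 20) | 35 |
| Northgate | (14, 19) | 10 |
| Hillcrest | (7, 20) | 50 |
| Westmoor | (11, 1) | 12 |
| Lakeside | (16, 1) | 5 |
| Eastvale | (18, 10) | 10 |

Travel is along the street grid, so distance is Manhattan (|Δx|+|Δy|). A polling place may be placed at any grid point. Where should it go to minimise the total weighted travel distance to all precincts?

Manhattan distance separates: Σwᵢ(|x−xᵢ|+|y−yᵢ|) = Σwᵢ|x−xᵢ| + Σwᵢ|y−yᵢ|, so x and y are optimised independently as 1-D weighted medians.
Total weight W = 136; half = 68.
x-coordinate, sorted with cumulative weight:
  x=5 (Midtown, w=10) cum 10
  x=6 (Southcross, w=4) cum 14
  x=7 (Hillcrest, w=50) cum 64
  x=9 (Riverbend, w=35) cum 99  ← median
  x=11 (Westmoor, w=12) cum 111
  x=14 (Northgate, w=10) cum 121
  x=16 (Lakeside, w=5) cum 126
  x=18 (Eastvale, w=10) cum 136
⇒ x* = 9
y-coordinate, sorted with cumulative weight:
  y=1 (Westmoor, w=12) cum 12
  y=1 (Lakeside, w=5) cum 17
  y=10 (Eastvale, w=10) cum 27
  y=11 (Midtown, w=10) cum 37
  y=15 (Southcross, w=4) cum 41
  y=19 (Northgate, w=10) cum 51
  y=20 (Riverbend, w=35) cum 86  ← median
  y=20 (Hillcrest, w=50) cum 136
⇒ y* = 20

(9, 20)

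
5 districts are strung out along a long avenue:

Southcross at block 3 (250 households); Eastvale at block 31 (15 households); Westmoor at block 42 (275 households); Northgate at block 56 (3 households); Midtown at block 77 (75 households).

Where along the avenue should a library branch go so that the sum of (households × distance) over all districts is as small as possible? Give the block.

For a sum of weighted absolute distances on a line, the optimum is the weighted median (not the mean). Total weight W = 618; half-weight = 309.
Sort by position and accumulate weight:
  block 3 (Southcross, w=250) → cum 250
  block 31 (Eastvale, w=15) → cum 265
  block 42 (Westmoor, w=275) → cum 540  ≥ 309 → median here
  block 56 (Northgate, w=3) → cum 543
  block 77 (Midtown, w=75) → cum 618
Optimal location: block 42.

x = 42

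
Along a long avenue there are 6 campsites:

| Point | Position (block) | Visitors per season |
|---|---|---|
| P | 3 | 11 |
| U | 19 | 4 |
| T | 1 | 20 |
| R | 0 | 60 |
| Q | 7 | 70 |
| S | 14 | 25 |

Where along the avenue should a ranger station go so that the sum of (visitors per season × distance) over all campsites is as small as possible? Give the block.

For a sum of weighted absolute distances on a line, the optimum is the weighted median (not the mean). Total weight W = 190; half-weight = 95.
Sort by position and accumulate weight:
  block 0 (R, w=60) → cum 60
  block 1 (T, w=20) → cum 80
  block 3 (P, w=11) → cum 91
  block 7 (Q, w=70) → cum 161  ≥ 95 → median here
  block 14 (S, w=25) → cum 186
  block 19 (U, w=4) → cum 190
Optimal location: block 7.

x = 7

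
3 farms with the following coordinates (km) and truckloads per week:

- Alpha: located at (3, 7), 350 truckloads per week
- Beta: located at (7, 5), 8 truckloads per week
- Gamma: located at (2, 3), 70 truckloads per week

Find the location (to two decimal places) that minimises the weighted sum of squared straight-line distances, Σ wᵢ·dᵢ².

(2.91, 6.31)

The minimiser of Σwᵢ‖p−pᵢ‖² is the weighted centroid p* = (Σwᵢpᵢ)/(Σwᵢ).
Σwᵢ = 428.
Σwᵢxᵢ = 350·3 + 8·7 + 70·2 = 1246.
Σwᵢyᵢ = 350·7 + 8·5 + 70·3 = 2700.
x* = 1246/428 = 2.91, y* = 2700/428 = 6.31.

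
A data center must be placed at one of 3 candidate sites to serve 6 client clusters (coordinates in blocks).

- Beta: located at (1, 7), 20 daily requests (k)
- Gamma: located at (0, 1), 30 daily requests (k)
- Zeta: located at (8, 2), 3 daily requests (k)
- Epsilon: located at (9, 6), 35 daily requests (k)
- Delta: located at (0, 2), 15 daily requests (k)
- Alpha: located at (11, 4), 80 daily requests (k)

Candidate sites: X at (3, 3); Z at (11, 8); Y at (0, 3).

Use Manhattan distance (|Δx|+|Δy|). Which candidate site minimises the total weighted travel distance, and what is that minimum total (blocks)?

Total weighted distance at each candidate:
  X (3, 3): total = 1383
  Z (11, 8): total = 1502
  Y (0, 3): total = 1582
Minimum is at X with total 1383 blocks.

X, total 1383 blocks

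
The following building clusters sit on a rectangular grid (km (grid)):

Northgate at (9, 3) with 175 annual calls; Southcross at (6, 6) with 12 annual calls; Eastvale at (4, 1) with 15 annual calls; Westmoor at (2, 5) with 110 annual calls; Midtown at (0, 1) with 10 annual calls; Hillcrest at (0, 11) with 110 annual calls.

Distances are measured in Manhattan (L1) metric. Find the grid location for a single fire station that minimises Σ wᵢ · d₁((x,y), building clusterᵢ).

(2, 5)

Manhattan distance separates: Σwᵢ(|x−xᵢ|+|y−yᵢ|) = Σwᵢ|x−xᵢ| + Σwᵢ|y−yᵢ|, so x and y are optimised independently as 1-D weighted medians.
Total weight W = 432; half = 216.
x-coordinate, sorted with cumulative weight:
  x=0 (Midtown, w=10) cum 10
  x=0 (Hillcrest, w=110) cum 120
  x=2 (Westmoor, w=110) cum 230  ← median
  x=4 (Eastvale, w=15) cum 245
  x=6 (Southcross, w=12) cum 257
  x=9 (Northgate, w=175) cum 432
⇒ x* = 2
y-coordinate, sorted with cumulative weight:
  y=1 (Eastvale, w=15) cum 15
  y=1 (Midtown, w=10) cum 25
  y=3 (Northgate, w=175) cum 200
  y=5 (Westmoor, w=110) cum 310  ← median
  y=6 (Southcross, w=12) cum 322
  y=11 (Hillcrest, w=110) cum 432
⇒ y* = 5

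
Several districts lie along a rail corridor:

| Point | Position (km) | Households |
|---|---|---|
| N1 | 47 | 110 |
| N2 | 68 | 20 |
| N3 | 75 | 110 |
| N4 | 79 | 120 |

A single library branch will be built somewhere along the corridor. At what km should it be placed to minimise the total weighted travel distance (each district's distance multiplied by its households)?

x = 75

For a sum of weighted absolute distances on a line, the optimum is the weighted median (not the mean). Total weight W = 360; half-weight = 180.
Sort by position and accumulate weight:
  km 47 (N1, w=110) → cum 110
  km 68 (N2, w=20) → cum 130
  km 75 (N3, w=110) → cum 240  ≥ 180 → median here
  km 79 (N4, w=120) → cum 360
Optimal location: km 75.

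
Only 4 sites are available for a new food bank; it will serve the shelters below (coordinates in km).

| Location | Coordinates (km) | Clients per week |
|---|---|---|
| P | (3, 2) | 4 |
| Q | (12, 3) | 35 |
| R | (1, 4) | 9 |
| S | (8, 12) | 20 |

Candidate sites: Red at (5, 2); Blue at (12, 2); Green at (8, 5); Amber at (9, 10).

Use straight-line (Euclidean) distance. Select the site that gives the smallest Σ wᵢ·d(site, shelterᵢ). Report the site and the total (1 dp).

Total weighted distance at each candidate:
  Red (5, 2): total = 504.5
  Blue (12, 2): total = 387.0
  Green (8, 5): total = 383.5
  Amber (9, 10): total = 441.3
Minimum is at Green with total 383.5 km.

Green, total 383.5 km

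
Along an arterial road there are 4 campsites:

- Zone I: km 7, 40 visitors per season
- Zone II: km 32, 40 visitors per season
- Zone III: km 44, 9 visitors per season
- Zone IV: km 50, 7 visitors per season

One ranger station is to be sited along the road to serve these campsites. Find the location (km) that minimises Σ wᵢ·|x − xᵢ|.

x = 32

For a sum of weighted absolute distances on a line, the optimum is the weighted median (not the mean). Total weight W = 96; half-weight = 48.
Sort by position and accumulate weight:
  km 7 (Zone I, w=40) → cum 40
  km 32 (Zone II, w=40) → cum 80  ≥ 48 → median here
  km 44 (Zone III, w=9) → cum 89
  km 50 (Zone IV, w=7) → cum 96
Optimal location: km 32.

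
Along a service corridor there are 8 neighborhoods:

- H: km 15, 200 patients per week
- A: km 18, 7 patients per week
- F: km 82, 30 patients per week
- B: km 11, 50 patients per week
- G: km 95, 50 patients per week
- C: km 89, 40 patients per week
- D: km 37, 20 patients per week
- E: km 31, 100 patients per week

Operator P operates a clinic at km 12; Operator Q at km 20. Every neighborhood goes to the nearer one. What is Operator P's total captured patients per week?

250

The indifferent point is the midpoint (12+20)/2 = 16; neighborhoods left of it (closer to Operator P at 12) go to Operator P, those right go to Operator Q.
  B at 11 (w=50) → Operator P
  H at 15 (w=200) → Operator P
  A at 18 (w=7) → Operator Q
  E at 31 (w=100) → Operator Q
  D at 37 (w=20) → Operator Q
  F at 82 (w=30) → Operator Q
  C at 89 (w=40) → Operator Q
  G at 95 (w=50) → Operator Q
Operator P captures 250; Operator Q captures 247.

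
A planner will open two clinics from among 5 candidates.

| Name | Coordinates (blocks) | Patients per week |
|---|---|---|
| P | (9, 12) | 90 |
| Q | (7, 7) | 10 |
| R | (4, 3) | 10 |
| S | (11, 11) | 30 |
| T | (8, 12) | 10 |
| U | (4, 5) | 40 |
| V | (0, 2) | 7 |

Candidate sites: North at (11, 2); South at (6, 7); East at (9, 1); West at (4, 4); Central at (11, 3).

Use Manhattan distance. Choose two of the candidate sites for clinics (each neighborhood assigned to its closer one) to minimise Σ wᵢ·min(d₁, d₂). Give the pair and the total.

Evaluate every pair (each demand assigned to the nearer of the two):
  {South, West}: total = 1162
  {South, Central}: total = 1337
  {South, East}: total = 1360
  {North, South}: total = 1367
  {West, Central}: total = 1502
  {North, West}: total = 1622
  {East, West}: total = 1622
  {East, Central}: total = 1930
  {North, Central}: total = 1937
  {North, East}: total = 1960
Best pair: {South, West} with total 1162.

{South, West}, total 1162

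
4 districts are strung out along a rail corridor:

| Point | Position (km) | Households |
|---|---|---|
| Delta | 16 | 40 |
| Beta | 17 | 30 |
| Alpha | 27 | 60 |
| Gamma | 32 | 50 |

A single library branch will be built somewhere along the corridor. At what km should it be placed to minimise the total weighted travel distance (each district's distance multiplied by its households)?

For a sum of weighted absolute distances on a line, the optimum is the weighted median (not the mean). Total weight W = 180; half-weight = 90.
Sort by position and accumulate weight:
  km 16 (Delta, w=40) → cum 40
  km 17 (Beta, w=30) → cum 70
  km 27 (Alpha, w=60) → cum 130  ≥ 90 → median here
  km 32 (Gamma, w=50) → cum 180
Optimal location: km 27.

x = 27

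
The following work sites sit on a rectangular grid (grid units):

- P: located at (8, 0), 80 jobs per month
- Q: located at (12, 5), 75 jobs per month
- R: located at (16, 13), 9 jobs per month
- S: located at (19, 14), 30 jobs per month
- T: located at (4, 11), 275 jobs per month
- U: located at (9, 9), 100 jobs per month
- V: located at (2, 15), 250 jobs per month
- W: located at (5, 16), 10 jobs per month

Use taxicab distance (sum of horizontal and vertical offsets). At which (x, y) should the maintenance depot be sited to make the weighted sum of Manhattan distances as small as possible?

(4, 11)

Manhattan distance separates: Σwᵢ(|x−xᵢ|+|y−yᵢ|) = Σwᵢ|x−xᵢ| + Σwᵢ|y−yᵢ|, so x and y are optimised independently as 1-D weighted medians.
Total weight W = 829; half = 414.5.
x-coordinate, sorted with cumulative weight:
  x=2 (V, w=250) cum 250
  x=4 (T, w=275) cum 525  ← median
  x=5 (W, w=10) cum 535
  x=8 (P, w=80) cum 615
  x=9 (U, w=100) cum 715
  x=12 (Q, w=75) cum 790
  x=16 (R, w=9) cum 799
  x=19 (S, w=30) cum 829
⇒ x* = 4
y-coordinate, sorted with cumulative weight:
  y=0 (P, w=80) cum 80
  y=5 (Q, w=75) cum 155
  y=9 (U, w=100) cum 255
  y=11 (T, w=275) cum 530  ← median
  y=13 (R, w=9) cum 539
  y=14 (S, w=30) cum 569
  y=15 (V, w=250) cum 819
  y=16 (W, w=10) cum 829
⇒ y* = 11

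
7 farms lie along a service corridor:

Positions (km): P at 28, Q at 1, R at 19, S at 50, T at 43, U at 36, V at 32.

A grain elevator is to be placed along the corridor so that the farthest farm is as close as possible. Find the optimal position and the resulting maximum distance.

location 25.5, max distance 24.5

The 1-center on a line is the midpoint of the two extreme points: leftmost at 1, rightmost at 50.
Optimal location = (1 + 50)/2 = 25.5; maximum distance = (50 − 1)/2 = 24.5.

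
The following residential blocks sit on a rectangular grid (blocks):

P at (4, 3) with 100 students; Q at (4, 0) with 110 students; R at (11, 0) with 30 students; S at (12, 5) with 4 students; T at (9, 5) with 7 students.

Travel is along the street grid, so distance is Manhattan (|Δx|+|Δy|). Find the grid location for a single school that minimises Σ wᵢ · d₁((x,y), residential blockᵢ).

(4, 0)

Manhattan distance separates: Σwᵢ(|x−xᵢ|+|y−yᵢ|) = Σwᵢ|x−xᵢ| + Σwᵢ|y−yᵢ|, so x and y are optimised independently as 1-D weighted medians.
Total weight W = 251; half = 125.5.
x-coordinate, sorted with cumulative weight:
  x=4 (P, w=100) cum 100
  x=4 (Q, w=110) cum 210  ← median
  x=9 (T, w=7) cum 217
  x=11 (R, w=30) cum 247
  x=12 (S, w=4) cum 251
⇒ x* = 4
y-coordinate, sorted with cumulative weight:
  y=0 (Q, w=110) cum 110
  y=0 (R, w=30) cum 140  ← median
  y=3 (P, w=100) cum 240
  y=5 (S, w=4) cum 244
  y=5 (T, w=7) cum 251
⇒ y* = 0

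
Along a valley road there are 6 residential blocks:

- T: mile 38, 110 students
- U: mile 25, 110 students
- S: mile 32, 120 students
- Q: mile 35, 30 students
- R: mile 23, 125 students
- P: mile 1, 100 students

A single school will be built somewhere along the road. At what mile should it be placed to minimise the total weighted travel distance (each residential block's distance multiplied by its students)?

x = 25

For a sum of weighted absolute distances on a line, the optimum is the weighted median (not the mean). Total weight W = 595; half-weight = 297.5.
Sort by position and accumulate weight:
  mile 1 (P, w=100) → cum 100
  mile 23 (R, w=125) → cum 225
  mile 25 (U, w=110) → cum 335  ≥ 297.5 → median here
  mile 32 (S, w=120) → cum 455
  mile 35 (Q, w=30) → cum 485
  mile 38 (T, w=110) → cum 595
Optimal location: mile 25.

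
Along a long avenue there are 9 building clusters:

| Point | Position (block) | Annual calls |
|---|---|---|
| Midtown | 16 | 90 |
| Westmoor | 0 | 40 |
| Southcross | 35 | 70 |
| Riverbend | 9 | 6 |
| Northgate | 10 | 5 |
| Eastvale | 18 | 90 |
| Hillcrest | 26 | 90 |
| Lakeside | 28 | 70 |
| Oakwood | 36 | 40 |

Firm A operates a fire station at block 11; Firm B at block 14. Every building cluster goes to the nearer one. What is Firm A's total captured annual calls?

51

The indifferent point is the midpoint (11+14)/2 = 12.5; building clusters left of it (closer to Firm A at 11) go to Firm A, those right go to Firm B.
  Westmoor at 0 (w=40) → Firm A
  Riverbend at 9 (w=6) → Firm A
  Northgate at 10 (w=5) → Firm A
  Midtown at 16 (w=90) → Firm B
  Eastvale at 18 (w=90) → Firm B
  Hillcrest at 26 (w=90) → Firm B
  Lakeside at 28 (w=70) → Firm B
  Southcross at 35 (w=70) → Firm B
  Oakwood at 36 (w=40) → Firm B
Firm A captures 51; Firm B captures 450.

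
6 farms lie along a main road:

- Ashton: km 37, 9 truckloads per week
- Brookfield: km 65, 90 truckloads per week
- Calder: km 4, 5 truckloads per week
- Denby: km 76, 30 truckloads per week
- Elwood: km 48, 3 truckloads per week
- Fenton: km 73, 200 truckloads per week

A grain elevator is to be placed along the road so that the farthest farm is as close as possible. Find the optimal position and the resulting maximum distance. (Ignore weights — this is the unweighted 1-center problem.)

location 40, max distance 36

The 1-center on a line is the midpoint of the two extreme points: leftmost at 4, rightmost at 76.
Optimal location = (4 + 76)/2 = 40; maximum distance = (76 − 4)/2 = 36.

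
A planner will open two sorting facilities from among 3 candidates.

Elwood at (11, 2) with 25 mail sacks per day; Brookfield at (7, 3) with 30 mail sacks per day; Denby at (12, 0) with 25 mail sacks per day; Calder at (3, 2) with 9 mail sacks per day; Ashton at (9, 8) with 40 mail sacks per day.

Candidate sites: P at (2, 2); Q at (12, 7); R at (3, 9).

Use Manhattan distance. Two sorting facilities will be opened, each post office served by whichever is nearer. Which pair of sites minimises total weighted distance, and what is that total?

Evaluate every pair (each demand assigned to the nearer of the two):
  {P, Q}: total = 674
  {Q, R}: total = 818
  {P, R}: total = 994
Best pair: {P, Q} with total 674.

{P, Q}, total 674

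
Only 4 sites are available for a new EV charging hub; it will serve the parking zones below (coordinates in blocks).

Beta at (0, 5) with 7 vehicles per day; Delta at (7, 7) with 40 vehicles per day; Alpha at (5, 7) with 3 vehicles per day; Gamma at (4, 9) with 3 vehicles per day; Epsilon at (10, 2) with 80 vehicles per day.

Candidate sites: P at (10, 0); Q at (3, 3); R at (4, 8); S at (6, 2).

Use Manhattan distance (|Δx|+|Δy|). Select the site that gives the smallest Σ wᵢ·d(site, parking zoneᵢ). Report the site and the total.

Total weighted distance at each candidate:
  P (10, 0): total = 746
  Q (3, 3): total = 1034
  R (4, 8): total = 1178
  S (6, 2): total = 668
Minimum is at S with total 668 blocks.

S, total 668 blocks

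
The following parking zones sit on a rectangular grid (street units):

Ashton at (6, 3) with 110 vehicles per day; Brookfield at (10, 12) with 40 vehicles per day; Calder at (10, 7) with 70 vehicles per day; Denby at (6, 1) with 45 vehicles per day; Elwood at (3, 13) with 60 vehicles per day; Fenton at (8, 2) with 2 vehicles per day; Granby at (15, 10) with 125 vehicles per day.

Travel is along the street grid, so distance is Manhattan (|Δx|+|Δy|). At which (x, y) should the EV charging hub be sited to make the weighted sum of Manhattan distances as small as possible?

Manhattan distance separates: Σwᵢ(|x−xᵢ|+|y−yᵢ|) = Σwᵢ|x−xᵢ| + Σwᵢ|y−yᵢ|, so x and y are optimised independently as 1-D weighted medians.
Total weight W = 452; half = 226.
x-coordinate, sorted with cumulative weight:
  x=3 (Elwood, w=60) cum 60
  x=6 (Ashton, w=110) cum 170
  x=6 (Denby, w=45) cum 215
  x=8 (Fenton, w=2) cum 217
  x=10 (Brookfield, w=40) cum 257  ← median
  x=10 (Calder, w=70) cum 327
  x=15 (Granby, w=125) cum 452
⇒ x* = 10
y-coordinate, sorted with cumulative weight:
  y=1 (Denby, w=45) cum 45
  y=2 (Fenton, w=2) cum 47
  y=3 (Ashton, w=110) cum 157
  y=7 (Calder, w=70) cum 227  ← median
  y=10 (Granby, w=125) cum 352
  y=12 (Brookfield, w=40) cum 392
  y=13 (Elwood, w=60) cum 452
⇒ y* = 7

(10, 7)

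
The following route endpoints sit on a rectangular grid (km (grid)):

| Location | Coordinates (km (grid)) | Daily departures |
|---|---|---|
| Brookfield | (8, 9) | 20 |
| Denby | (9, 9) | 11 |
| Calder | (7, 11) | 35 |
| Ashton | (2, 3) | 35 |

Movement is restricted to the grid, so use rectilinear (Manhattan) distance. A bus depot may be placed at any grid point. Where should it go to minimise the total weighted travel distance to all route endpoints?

(7, 9)

Manhattan distance separates: Σwᵢ(|x−xᵢ|+|y−yᵢ|) = Σwᵢ|x−xᵢ| + Σwᵢ|y−yᵢ|, so x and y are optimised independently as 1-D weighted medians.
Total weight W = 101; half = 50.5.
x-coordinate, sorted with cumulative weight:
  x=2 (Ashton, w=35) cum 35
  x=7 (Calder, w=35) cum 70  ← median
  x=8 (Brookfield, w=20) cum 90
  x=9 (Denby, w=11) cum 101
⇒ x* = 7
y-coordinate, sorted with cumulative weight:
  y=3 (Ashton, w=35) cum 35
  y=9 (Brookfield, w=20) cum 55  ← median
  y=9 (Denby, w=11) cum 66
  y=11 (Calder, w=35) cum 101
⇒ y* = 9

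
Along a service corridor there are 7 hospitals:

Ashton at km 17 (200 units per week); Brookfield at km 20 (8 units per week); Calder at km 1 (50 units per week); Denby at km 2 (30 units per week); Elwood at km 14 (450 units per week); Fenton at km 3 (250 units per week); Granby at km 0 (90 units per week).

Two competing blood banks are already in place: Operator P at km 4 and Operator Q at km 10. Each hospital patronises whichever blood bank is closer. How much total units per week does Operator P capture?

420

The indifferent point is the midpoint (4+10)/2 = 7; hospitals left of it (closer to Operator P at 4) go to Operator P, those right go to Operator Q.
  Granby at 0 (w=90) → Operator P
  Calder at 1 (w=50) → Operator P
  Denby at 2 (w=30) → Operator P
  Fenton at 3 (w=250) → Operator P
  Elwood at 14 (w=450) → Operator Q
  Ashton at 17 (w=200) → Operator Q
  Brookfield at 20 (w=8) → Operator Q
Operator P captures 420; Operator Q captures 658.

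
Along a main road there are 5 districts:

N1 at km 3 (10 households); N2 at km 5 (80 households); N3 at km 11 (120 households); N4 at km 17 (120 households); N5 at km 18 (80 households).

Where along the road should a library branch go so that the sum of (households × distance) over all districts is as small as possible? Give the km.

x = 11

For a sum of weighted absolute distances on a line, the optimum is the weighted median (not the mean). Total weight W = 410; half-weight = 205.
Sort by position and accumulate weight:
  km 3 (N1, w=10) → cum 10
  km 5 (N2, w=80) → cum 90
  km 11 (N3, w=120) → cum 210  ≥ 205 → median here
  km 17 (N4, w=120) → cum 330
  km 18 (N5, w=80) → cum 410
Optimal location: km 11.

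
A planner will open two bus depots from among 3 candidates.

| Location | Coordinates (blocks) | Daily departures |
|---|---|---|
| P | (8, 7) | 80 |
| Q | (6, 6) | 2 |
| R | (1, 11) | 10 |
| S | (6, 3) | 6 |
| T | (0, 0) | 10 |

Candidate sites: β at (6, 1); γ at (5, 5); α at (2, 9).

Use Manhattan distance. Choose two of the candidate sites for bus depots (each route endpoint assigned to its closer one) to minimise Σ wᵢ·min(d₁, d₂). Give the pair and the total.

Evaluate every pair (each demand assigned to the nearer of the two):
  {γ, α}: total = 552
  {β, γ}: total = 586
  {β, α}: total = 762
Best pair: {γ, α} with total 552.

{γ, α}, total 552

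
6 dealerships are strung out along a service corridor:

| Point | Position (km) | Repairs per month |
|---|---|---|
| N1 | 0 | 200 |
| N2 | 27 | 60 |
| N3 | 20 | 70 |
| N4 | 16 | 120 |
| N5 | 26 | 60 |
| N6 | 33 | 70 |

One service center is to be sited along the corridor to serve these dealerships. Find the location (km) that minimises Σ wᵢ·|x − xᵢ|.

x = 16

For a sum of weighted absolute distances on a line, the optimum is the weighted median (not the mean). Total weight W = 580; half-weight = 290.
Sort by position and accumulate weight:
  km 0 (N1, w=200) → cum 200
  km 16 (N4, w=120) → cum 320  ≥ 290 → median here
  km 20 (N3, w=70) → cum 390
  km 26 (N5, w=60) → cum 450
  km 27 (N2, w=60) → cum 510
  km 33 (N6, w=70) → cum 580
Optimal location: km 16.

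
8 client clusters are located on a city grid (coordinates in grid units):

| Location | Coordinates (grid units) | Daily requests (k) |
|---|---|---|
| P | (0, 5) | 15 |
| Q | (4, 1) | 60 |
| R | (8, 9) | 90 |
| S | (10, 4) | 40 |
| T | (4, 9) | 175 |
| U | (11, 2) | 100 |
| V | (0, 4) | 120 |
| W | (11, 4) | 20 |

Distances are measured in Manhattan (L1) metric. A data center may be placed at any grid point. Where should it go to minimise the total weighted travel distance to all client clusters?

(4, 4)

Manhattan distance separates: Σwᵢ(|x−xᵢ|+|y−yᵢ|) = Σwᵢ|x−xᵢ| + Σwᵢ|y−yᵢ|, so x and y are optimised independently as 1-D weighted medians.
Total weight W = 620; half = 310.
x-coordinate, sorted with cumulative weight:
  x=0 (P, w=15) cum 15
  x=0 (V, w=120) cum 135
  x=4 (Q, w=60) cum 195
  x=4 (T, w=175) cum 370  ← median
  x=8 (R, w=90) cum 460
  x=10 (S, w=40) cum 500
  x=11 (U, w=100) cum 600
  x=11 (W, w=20) cum 620
⇒ x* = 4
y-coordinate, sorted with cumulative weight:
  y=1 (Q, w=60) cum 60
  y=2 (U, w=100) cum 160
  y=4 (S, w=40) cum 200
  y=4 (V, w=120) cum 320  ← median
  y=4 (W, w=20) cum 340
  y=5 (P, w=15) cum 355
  y=9 (R, w=90) cum 445
  y=9 (T, w=175) cum 620
⇒ y* = 4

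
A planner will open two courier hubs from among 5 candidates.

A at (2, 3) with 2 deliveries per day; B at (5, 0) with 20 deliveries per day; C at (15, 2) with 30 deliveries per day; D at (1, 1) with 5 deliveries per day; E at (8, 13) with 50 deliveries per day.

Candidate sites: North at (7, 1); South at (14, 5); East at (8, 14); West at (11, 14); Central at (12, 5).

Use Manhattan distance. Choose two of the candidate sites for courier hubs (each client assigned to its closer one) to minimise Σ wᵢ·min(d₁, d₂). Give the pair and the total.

Evaluate every pair (each demand assigned to the nearer of the two):
  {North, East}: total = 424
  {South, East}: total = 563
  {East, Central}: total = 569
  {North, West}: total = 574
  {South, West}: total = 713
  {West, Central}: total = 719
  {North, South}: total = 874
  {North, Central}: total = 884
  {East, West}: total = 1004
  {South, Central}: total = 1059
Best pair: {North, East} with total 424.

{North, East}, total 424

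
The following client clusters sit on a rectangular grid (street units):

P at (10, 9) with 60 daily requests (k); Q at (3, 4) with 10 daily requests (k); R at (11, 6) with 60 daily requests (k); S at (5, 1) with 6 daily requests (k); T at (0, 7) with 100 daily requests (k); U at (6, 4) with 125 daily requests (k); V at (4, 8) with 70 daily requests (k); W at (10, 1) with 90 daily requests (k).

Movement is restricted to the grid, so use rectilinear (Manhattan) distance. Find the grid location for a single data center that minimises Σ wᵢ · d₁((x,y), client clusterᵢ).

(6, 6)

Manhattan distance separates: Σwᵢ(|x−xᵢ|+|y−yᵢ|) = Σwᵢ|x−xᵢ| + Σwᵢ|y−yᵢ|, so x and y are optimised independently as 1-D weighted medians.
Total weight W = 521; half = 260.5.
x-coordinate, sorted with cumulative weight:
  x=0 (T, w=100) cum 100
  x=3 (Q, w=10) cum 110
  x=4 (V, w=70) cum 180
  x=5 (S, w=6) cum 186
  x=6 (U, w=125) cum 311  ← median
  x=10 (P, w=60) cum 371
  x=10 (W, w=90) cum 461
  x=11 (R, w=60) cum 521
⇒ x* = 6
y-coordinate, sorted with cumulative weight:
  y=1 (S, w=6) cum 6
  y=1 (W, w=90) cum 96
  y=4 (Q, w=10) cum 106
  y=4 (U, w=125) cum 231
  y=6 (R, w=60) cum 291  ← median
  y=7 (T, w=100) cum 391
  y=8 (V, w=70) cum 461
  y=9 (P, w=60) cum 521
⇒ y* = 6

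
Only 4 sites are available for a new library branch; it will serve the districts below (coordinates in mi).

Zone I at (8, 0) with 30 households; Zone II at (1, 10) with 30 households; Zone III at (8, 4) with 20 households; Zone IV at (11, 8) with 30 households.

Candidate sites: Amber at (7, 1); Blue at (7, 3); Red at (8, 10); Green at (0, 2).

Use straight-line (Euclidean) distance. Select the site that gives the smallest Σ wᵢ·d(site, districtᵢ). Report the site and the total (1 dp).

Total weighted distance at each candidate:
  Amber (7, 1): total = 672.0
  Blue (7, 3): total = 591.8
  Red (8, 10): total = 738.2
  Green (0, 2): total = 1030.1
Minimum is at Blue with total 591.8 mi.

Blue, total 591.8 mi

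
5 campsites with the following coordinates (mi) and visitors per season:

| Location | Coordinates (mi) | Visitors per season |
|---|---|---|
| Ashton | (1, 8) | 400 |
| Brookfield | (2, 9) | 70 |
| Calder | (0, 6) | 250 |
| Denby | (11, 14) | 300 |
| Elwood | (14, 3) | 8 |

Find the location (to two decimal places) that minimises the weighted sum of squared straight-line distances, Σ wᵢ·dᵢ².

The minimiser of Σwᵢ‖p−pᵢ‖² is the weighted centroid p* = (Σwᵢpᵢ)/(Σwᵢ).
Σwᵢ = 1028.
Σwᵢxᵢ = 400·1 + 70·2 + 250·0 + 300·11 + 8·14 = 3952.
Σwᵢyᵢ = 400·8 + 70·9 + 250·6 + 300·14 + 8·3 = 9554.
x* = 3952/1028 = 3.84, y* = 9554/1028 = 9.29.

(3.84, 9.29)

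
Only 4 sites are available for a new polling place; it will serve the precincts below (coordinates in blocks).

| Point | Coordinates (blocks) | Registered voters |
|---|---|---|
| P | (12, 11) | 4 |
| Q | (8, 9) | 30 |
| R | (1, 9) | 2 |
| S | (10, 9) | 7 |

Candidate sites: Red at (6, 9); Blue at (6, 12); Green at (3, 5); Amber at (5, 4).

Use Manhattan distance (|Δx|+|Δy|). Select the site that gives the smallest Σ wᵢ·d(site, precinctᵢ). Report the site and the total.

Total weighted distance at each candidate:
  Red (6, 9): total = 130
  Blue (6, 12): total = 243
  Green (3, 5): total = 419
  Amber (5, 4): total = 384
Minimum is at Red with total 130 blocks.

Red, total 130 blocks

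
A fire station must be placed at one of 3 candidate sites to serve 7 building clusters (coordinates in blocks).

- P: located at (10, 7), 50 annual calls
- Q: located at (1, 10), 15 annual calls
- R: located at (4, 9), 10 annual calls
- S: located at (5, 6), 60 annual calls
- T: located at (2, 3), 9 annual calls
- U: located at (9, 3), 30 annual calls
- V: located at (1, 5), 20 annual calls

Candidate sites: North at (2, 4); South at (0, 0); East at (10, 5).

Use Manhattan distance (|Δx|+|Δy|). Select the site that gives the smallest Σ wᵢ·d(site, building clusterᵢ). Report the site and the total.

Total weighted distance at each candidate:
  North (2, 4): total = 1314
  South (0, 0): total = 2330
  East (10, 5): total = 1130
Minimum is at East with total 1130 blocks.

East, total 1130 blocks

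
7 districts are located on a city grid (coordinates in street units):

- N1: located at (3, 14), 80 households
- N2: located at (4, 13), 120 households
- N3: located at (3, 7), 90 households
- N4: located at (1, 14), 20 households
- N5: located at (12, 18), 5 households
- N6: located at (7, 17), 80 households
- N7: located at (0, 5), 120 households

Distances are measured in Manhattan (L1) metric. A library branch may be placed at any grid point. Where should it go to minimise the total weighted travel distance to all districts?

(3, 13)

Manhattan distance separates: Σwᵢ(|x−xᵢ|+|y−yᵢ|) = Σwᵢ|x−xᵢ| + Σwᵢ|y−yᵢ|, so x and y are optimised independently as 1-D weighted medians.
Total weight W = 515; half = 257.5.
x-coordinate, sorted with cumulative weight:
  x=0 (N7, w=120) cum 120
  x=1 (N4, w=20) cum 140
  x=3 (N1, w=80) cum 220
  x=3 (N3, w=90) cum 310  ← median
  x=4 (N2, w=120) cum 430
  x=7 (N6, w=80) cum 510
  x=12 (N5, w=5) cum 515
⇒ x* = 3
y-coordinate, sorted with cumulative weight:
  y=5 (N7, w=120) cum 120
  y=7 (N3, w=90) cum 210
  y=13 (N2, w=120) cum 330  ← median
  y=14 (N1, w=80) cum 410
  y=14 (N4, w=20) cum 430
  y=17 (N6, w=80) cum 510
  y=18 (N5, w=5) cum 515
⇒ y* = 13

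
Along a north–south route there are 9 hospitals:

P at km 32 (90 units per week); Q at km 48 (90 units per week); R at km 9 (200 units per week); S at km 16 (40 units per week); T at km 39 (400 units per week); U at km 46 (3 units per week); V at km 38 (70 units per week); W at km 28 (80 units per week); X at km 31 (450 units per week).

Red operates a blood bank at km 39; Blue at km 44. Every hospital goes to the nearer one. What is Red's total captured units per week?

1330

The indifferent point is the midpoint (39+44)/2 = 41.5; hospitals left of it (closer to Red at 39) go to Red, those right go to Blue.
  R at 9 (w=200) → Red
  S at 16 (w=40) → Red
  W at 28 (w=80) → Red
  X at 31 (w=450) → Red
  P at 32 (w=90) → Red
  V at 38 (w=70) → Red
  T at 39 (w=400) → Red
  U at 46 (w=3) → Blue
  Q at 48 (w=90) → Blue
Red captures 1330; Blue captures 93.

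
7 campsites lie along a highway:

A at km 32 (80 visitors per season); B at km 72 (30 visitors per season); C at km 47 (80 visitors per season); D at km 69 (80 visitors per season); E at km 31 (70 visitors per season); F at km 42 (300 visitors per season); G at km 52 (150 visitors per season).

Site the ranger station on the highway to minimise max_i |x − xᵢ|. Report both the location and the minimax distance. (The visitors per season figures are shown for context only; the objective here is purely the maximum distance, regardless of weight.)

location 51.5, max distance 20.5

The 1-center on a line is the midpoint of the two extreme points: leftmost at 31, rightmost at 72.
Optimal location = (31 + 72)/2 = 51.5; maximum distance = (72 − 31)/2 = 20.5.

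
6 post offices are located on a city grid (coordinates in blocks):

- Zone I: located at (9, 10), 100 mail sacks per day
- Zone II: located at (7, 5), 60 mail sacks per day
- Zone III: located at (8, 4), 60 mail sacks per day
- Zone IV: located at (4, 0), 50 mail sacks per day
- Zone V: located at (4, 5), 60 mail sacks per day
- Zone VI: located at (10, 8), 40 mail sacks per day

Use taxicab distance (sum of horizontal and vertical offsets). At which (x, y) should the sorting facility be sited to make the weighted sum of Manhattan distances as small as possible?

(8, 5)

Manhattan distance separates: Σwᵢ(|x−xᵢ|+|y−yᵢ|) = Σwᵢ|x−xᵢ| + Σwᵢ|y−yᵢ|, so x and y are optimised independently as 1-D weighted medians.
Total weight W = 370; half = 185.
x-coordinate, sorted with cumulative weight:
  x=4 (Zone IV, w=50) cum 50
  x=4 (Zone V, w=60) cum 110
  x=7 (Zone II, w=60) cum 170
  x=8 (Zone III, w=60) cum 230  ← median
  x=9 (Zone I, w=100) cum 330
  x=10 (Zone VI, w=40) cum 370
⇒ x* = 8
y-coordinate, sorted with cumulative weight:
  y=0 (Zone IV, w=50) cum 50
  y=4 (Zone III, w=60) cum 110
  y=5 (Zone II, w=60) cum 170
  y=5 (Zone V, w=60) cum 230  ← median
  y=8 (Zone VI, w=40) cum 270
  y=10 (Zone I, w=100) cum 370
⇒ y* = 5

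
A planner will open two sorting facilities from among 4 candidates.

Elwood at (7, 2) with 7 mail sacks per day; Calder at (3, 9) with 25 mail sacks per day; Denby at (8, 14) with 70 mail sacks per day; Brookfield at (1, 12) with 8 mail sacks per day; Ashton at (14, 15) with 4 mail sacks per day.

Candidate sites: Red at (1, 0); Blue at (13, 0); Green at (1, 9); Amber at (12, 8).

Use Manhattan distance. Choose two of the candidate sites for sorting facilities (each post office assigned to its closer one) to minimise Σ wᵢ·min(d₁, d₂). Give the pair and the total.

Evaluate every pair (each demand assigned to the nearer of the two):
  {Green, Amber}: total = 887
  {Blue, Green}: total = 1034
  {Red, Green}: total = 1046
  {Red, Amber}: total = 1138
  {Blue, Amber}: total = 1162
  {Red, Blue}: total = 1821
Best pair: {Green, Amber} with total 887.

{Green, Amber}, total 887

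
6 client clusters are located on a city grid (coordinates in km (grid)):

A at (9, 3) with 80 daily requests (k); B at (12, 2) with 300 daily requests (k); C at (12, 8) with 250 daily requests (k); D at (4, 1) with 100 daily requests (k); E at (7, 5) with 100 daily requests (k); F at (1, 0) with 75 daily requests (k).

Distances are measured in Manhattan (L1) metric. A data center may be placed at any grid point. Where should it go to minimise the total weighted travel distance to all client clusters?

Manhattan distance separates: Σwᵢ(|x−xᵢ|+|y−yᵢ|) = Σwᵢ|x−xᵢ| + Σwᵢ|y−yᵢ|, so x and y are optimised independently as 1-D weighted medians.
Total weight W = 905; half = 452.5.
x-coordinate, sorted with cumulative weight:
  x=1 (F, w=75) cum 75
  x=4 (D, w=100) cum 175
  x=7 (E, w=100) cum 275
  x=9 (A, w=80) cum 355
  x=12 (B, w=300) cum 655  ← median
  x=12 (C, w=250) cum 905
⇒ x* = 12
y-coordinate, sorted with cumulative weight:
  y=0 (F, w=75) cum 75
  y=1 (D, w=100) cum 175
  y=2 (B, w=300) cum 475  ← median
  y=3 (A, w=80) cum 555
  y=5 (E, w=100) cum 655
  y=8 (C, w=250) cum 905
⇒ y* = 2

(12, 2)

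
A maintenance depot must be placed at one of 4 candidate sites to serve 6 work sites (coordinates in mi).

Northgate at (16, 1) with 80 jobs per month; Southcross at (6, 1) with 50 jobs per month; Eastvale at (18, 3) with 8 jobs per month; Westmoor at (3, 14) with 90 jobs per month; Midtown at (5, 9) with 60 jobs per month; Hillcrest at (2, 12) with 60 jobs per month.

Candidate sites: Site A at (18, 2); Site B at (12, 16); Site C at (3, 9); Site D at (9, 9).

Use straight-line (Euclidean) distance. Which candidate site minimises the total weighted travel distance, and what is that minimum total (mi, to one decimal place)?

Total weighted distance at each candidate:
  Site A (18, 2): total = 4535.8
  Site B (12, 16): total = 4234.2
  Site C (3, 9): total = 2537.3
  Site D (9, 9): total = 2764.0
Minimum is at Site C with total 2537.3 mi.

Site C, total 2537.3 mi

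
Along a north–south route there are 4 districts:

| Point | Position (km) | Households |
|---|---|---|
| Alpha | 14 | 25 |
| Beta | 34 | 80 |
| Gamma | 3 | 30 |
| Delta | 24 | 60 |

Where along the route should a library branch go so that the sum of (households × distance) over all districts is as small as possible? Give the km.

x = 24

For a sum of weighted absolute distances on a line, the optimum is the weighted median (not the mean). Total weight W = 195; half-weight = 97.5.
Sort by position and accumulate weight:
  km 3 (Gamma, w=30) → cum 30
  km 14 (Alpha, w=25) → cum 55
  km 24 (Delta, w=60) → cum 115  ≥ 97.5 → median here
  km 34 (Beta, w=80) → cum 195
Optimal location: km 24.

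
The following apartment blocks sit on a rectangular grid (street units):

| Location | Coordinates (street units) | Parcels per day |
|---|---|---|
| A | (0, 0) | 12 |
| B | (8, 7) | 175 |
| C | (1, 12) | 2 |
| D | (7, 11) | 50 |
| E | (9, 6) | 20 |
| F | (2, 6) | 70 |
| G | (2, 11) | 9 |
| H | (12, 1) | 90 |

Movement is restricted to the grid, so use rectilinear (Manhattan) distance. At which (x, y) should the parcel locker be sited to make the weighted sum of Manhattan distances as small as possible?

(8, 7)

Manhattan distance separates: Σwᵢ(|x−xᵢ|+|y−yᵢ|) = Σwᵢ|x−xᵢ| + Σwᵢ|y−yᵢ|, so x and y are optimised independently as 1-D weighted medians.
Total weight W = 428; half = 214.
x-coordinate, sorted with cumulative weight:
  x=0 (A, w=12) cum 12
  x=1 (C, w=2) cum 14
  x=2 (F, w=70) cum 84
  x=2 (G, w=9) cum 93
  x=7 (D, w=50) cum 143
  x=8 (B, w=175) cum 318  ← median
  x=9 (E, w=20) cum 338
  x=12 (H, w=90) cum 428
⇒ x* = 8
y-coordinate, sorted with cumulative weight:
  y=0 (A, w=12) cum 12
  y=1 (H, w=90) cum 102
  y=6 (E, w=20) cum 122
  y=6 (F, w=70) cum 192
  y=7 (B, w=175) cum 367  ← median
  y=11 (D, w=50) cum 417
  y=11 (G, w=9) cum 426
  y=12 (C, w=2) cum 428
⇒ y* = 7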